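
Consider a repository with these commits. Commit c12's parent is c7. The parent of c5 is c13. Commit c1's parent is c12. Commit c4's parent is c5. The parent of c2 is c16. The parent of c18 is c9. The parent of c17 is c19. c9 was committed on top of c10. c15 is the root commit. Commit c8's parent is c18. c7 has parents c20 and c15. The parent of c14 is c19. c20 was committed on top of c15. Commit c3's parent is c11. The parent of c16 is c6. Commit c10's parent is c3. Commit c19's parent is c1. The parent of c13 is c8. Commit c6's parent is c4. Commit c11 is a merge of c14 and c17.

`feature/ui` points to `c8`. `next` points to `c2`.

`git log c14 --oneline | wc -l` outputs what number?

Walking parent pointers from c14: reachable set = {c1, c12, c14, c15, c19, c20, c7}.
That is 7 commits.

7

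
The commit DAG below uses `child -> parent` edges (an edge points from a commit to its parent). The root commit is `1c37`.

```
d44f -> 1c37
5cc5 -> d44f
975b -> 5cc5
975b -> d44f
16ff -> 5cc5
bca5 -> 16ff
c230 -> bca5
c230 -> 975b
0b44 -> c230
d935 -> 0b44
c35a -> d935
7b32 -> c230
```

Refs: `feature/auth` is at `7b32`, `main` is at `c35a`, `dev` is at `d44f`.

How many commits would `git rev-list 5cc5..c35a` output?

Reachable from c35a: {0b44, 16ff, 1c37, 5cc5, 975b, bca5, c230, c35a, d44f, d935}.
Reachable from 5cc5: {1c37, 5cc5, d44f}.
In c35a's history but not 5cc5's: {0b44, 16ff, 975b, bca5, c230, c35a, d935} — 7 commits.

7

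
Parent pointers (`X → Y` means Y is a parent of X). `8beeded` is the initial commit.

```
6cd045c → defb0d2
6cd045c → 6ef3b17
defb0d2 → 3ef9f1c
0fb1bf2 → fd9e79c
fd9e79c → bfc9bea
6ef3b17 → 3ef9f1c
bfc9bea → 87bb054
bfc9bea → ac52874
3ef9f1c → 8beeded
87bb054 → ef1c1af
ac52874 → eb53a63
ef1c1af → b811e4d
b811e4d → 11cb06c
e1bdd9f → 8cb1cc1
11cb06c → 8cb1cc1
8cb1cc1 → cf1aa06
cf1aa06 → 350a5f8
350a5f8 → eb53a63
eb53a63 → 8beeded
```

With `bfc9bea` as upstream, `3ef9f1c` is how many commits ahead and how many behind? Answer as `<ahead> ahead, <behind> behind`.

1 ahead, 10 behind

Reachable from 3ef9f1c: {3ef9f1c, 8beeded}.
Reachable from bfc9bea: {11cb06c, 350a5f8, 87bb054, 8beeded, 8cb1cc1, ac52874, b811e4d, bfc9bea, cf1aa06, eb53a63, ef1c1af}.
Only in 3ef9f1c's history (ahead): {3ef9f1c} — 1.
Only in bfc9bea's history (behind): {11cb06c, 350a5f8, 87bb054, 8cb1cc1, ac52874, b811e4d, bfc9bea, cf1aa06, eb53a63, ef1c1af} — 10.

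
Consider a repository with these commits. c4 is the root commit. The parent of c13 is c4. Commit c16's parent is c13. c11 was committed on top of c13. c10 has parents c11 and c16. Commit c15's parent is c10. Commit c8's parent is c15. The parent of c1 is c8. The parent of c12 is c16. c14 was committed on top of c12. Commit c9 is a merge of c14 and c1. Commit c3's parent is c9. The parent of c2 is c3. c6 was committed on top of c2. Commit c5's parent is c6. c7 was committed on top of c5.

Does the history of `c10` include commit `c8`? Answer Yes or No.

Ancestors of c10: {c10, c11, c13, c16, c4}.
c8 is not in that set, so it is not an ancestor of c10.

No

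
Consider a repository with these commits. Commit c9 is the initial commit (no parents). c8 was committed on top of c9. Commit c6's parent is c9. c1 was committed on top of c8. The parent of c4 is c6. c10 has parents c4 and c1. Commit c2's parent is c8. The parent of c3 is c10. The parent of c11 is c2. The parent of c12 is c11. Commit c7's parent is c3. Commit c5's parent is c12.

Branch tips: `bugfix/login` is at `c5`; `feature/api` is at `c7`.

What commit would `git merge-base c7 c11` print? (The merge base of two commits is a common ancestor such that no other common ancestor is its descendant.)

Ancestors of c7: {c1, c10, c3, c4, c6, c7, c8, c9}.
Ancestors of c11: {c11, c2, c8, c9}.
Common ancestors: {c8, c9}.
Among these, c8 is not an ancestor of any other common ancestor — it is the merge base.

c8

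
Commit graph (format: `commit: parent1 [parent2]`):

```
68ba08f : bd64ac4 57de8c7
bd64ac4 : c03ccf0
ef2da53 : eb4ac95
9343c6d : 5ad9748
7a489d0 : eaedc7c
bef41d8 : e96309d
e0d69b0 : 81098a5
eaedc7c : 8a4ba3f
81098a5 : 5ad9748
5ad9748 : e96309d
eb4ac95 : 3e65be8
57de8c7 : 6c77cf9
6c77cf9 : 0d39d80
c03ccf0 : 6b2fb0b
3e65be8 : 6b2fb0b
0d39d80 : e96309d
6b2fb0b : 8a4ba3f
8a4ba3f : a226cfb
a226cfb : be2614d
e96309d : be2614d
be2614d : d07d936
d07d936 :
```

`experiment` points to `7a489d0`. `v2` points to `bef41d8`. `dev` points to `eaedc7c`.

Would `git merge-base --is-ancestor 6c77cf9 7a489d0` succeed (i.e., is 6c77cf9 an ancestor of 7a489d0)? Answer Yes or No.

No

Ancestors of 7a489d0: {7a489d0, 8a4ba3f, a226cfb, be2614d, d07d936, eaedc7c}.
6c77cf9 is not in that set, so it is not an ancestor of 7a489d0.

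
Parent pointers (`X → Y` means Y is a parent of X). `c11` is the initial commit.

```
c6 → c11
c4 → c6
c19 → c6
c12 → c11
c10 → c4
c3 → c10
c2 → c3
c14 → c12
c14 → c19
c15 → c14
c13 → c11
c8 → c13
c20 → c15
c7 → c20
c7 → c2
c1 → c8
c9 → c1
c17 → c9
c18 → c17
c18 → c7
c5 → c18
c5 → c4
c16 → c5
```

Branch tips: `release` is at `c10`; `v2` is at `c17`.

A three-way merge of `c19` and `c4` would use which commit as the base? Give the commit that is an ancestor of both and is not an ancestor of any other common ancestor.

c6

Ancestors of c19: {c11, c19, c6}.
Ancestors of c4: {c11, c4, c6}.
Common ancestors: {c11, c6}.
Among these, c6 is not an ancestor of any other common ancestor — it is the merge base.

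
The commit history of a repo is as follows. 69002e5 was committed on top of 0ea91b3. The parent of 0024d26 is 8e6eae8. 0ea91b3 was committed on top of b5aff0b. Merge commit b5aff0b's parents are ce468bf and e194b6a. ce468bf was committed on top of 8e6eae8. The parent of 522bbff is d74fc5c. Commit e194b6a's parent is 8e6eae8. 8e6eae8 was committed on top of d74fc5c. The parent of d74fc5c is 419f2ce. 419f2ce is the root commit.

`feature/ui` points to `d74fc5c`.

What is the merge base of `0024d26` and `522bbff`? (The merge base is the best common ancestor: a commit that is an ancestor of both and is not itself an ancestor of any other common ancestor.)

d74fc5c

Ancestors of 0024d26: {0024d26, 419f2ce, 8e6eae8, d74fc5c}.
Ancestors of 522bbff: {419f2ce, 522bbff, d74fc5c}.
Common ancestors: {419f2ce, d74fc5c}.
Among these, d74fc5c is not an ancestor of any other common ancestor — it is the merge base.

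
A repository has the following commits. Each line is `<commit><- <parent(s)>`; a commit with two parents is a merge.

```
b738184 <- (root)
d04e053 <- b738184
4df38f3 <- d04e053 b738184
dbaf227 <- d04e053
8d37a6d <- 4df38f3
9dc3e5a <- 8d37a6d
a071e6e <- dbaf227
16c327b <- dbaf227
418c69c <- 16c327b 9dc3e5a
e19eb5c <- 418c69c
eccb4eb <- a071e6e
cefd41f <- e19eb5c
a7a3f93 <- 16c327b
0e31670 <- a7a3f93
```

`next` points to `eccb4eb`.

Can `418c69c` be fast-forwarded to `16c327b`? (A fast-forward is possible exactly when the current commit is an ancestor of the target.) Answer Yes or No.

No

A fast-forward from 418c69c to 16c327b is possible iff 418c69c is an ancestor of 16c327b.
Ancestors of 16c327b: {16c327b, b738184, d04e053, dbaf227}.
418c69c is not among them, so fast-forward is not possible.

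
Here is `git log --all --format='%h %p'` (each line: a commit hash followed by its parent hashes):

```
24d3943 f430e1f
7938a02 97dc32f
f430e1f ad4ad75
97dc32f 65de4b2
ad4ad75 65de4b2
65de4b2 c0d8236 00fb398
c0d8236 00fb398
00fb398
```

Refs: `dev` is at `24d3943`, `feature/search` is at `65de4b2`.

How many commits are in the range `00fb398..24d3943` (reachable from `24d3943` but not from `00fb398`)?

Reachable from 24d3943: {00fb398, 24d3943, 65de4b2, ad4ad75, c0d8236, f430e1f}.
Reachable from 00fb398: {00fb398}.
In 24d3943's history but not 00fb398's: {24d3943, 65de4b2, ad4ad75, c0d8236, f430e1f} — 5 commits.

5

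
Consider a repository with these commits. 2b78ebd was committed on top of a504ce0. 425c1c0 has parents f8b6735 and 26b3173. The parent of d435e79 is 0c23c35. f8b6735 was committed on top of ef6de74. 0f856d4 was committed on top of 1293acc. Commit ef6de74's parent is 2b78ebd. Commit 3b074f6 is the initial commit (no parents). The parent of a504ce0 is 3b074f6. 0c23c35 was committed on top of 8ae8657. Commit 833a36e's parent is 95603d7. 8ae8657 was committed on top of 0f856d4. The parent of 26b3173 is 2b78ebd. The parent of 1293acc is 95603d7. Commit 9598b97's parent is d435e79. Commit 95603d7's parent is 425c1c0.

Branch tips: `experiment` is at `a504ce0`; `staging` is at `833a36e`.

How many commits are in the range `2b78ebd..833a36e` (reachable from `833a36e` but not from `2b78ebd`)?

6

Reachable from 833a36e: {26b3173, 2b78ebd, 3b074f6, 425c1c0, 833a36e, 95603d7, a504ce0, ef6de74, f8b6735}.
Reachable from 2b78ebd: {2b78ebd, 3b074f6, a504ce0}.
In 833a36e's history but not 2b78ebd's: {26b3173, 425c1c0, 833a36e, 95603d7, ef6de74, f8b6735} — 6 commits.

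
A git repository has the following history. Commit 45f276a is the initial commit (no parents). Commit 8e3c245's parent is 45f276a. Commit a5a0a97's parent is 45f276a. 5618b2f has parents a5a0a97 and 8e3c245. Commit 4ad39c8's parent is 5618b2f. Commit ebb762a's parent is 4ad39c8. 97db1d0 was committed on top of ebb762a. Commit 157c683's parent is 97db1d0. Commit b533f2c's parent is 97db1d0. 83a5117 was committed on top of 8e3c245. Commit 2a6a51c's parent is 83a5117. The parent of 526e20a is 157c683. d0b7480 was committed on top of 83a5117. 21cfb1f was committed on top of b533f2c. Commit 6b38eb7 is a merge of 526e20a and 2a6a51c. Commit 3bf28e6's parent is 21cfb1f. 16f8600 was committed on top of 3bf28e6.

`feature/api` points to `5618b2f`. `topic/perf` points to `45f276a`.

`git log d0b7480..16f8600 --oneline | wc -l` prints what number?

Reachable from 16f8600: {16f8600, 21cfb1f, 3bf28e6, 45f276a, 4ad39c8, 5618b2f, 8e3c245, 97db1d0, a5a0a97, b533f2c, ebb762a}.
Reachable from d0b7480: {45f276a, 83a5117, 8e3c245, d0b7480}.
In 16f8600's history but not d0b7480's: {16f8600, 21cfb1f, 3bf28e6, 4ad39c8, 5618b2f, 97db1d0, a5a0a97, b533f2c, ebb762a} — 9 commits.

9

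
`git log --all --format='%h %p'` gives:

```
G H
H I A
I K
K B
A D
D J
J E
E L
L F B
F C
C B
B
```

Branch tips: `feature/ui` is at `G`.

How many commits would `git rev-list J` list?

6

Walking parent pointers from J: reachable set = {B, C, E, F, J, L}.
That is 6 commits.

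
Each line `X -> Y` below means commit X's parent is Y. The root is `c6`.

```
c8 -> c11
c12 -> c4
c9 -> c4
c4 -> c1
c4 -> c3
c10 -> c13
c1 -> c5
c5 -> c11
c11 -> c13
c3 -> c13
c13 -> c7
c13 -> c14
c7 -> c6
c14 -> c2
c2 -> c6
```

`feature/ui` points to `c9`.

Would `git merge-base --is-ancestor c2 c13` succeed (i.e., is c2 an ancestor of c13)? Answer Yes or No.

Yes

Ancestors of c13 (commits reachable by following parents): {c13, c14, c2, c6, c7}.
c2 is in that set, so it is an ancestor of c13.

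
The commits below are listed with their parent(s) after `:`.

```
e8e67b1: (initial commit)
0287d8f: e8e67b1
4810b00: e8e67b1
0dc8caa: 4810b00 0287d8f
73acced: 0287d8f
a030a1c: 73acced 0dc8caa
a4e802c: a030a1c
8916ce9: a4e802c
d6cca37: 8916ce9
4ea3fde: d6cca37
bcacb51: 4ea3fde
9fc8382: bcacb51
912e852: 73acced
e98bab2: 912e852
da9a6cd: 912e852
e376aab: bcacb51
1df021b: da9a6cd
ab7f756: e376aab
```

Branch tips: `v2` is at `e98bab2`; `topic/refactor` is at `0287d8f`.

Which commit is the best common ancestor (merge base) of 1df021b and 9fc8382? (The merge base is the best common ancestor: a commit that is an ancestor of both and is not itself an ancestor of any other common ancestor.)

Ancestors of 1df021b: {0287d8f, 1df021b, 73acced, 912e852, da9a6cd, e8e67b1}.
Ancestors of 9fc8382: {0287d8f, 0dc8caa, 4810b00, 4ea3fde, 73acced, 8916ce9, 9fc8382, a030a1c, a4e802c, bcacb51, d6cca37, e8e67b1}.
Common ancestors: {0287d8f, 73acced, e8e67b1}.
Among these, 73acced is not an ancestor of any other common ancestor — it is the merge base.

73acced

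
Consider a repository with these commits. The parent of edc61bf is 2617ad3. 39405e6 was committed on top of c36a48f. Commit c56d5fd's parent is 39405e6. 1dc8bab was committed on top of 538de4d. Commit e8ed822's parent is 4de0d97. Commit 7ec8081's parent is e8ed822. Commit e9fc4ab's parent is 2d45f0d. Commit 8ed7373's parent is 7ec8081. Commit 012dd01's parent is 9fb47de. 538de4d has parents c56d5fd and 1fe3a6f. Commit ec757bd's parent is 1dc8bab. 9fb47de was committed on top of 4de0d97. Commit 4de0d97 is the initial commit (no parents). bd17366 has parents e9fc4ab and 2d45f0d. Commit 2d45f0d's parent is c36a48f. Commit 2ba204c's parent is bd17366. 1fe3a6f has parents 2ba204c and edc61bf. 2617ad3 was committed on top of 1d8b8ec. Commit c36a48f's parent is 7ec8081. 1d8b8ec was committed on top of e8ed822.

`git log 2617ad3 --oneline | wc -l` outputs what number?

Walking parent pointers from 2617ad3: reachable set = {1d8b8ec, 2617ad3, 4de0d97, e8ed822}.
That is 4 commits.

4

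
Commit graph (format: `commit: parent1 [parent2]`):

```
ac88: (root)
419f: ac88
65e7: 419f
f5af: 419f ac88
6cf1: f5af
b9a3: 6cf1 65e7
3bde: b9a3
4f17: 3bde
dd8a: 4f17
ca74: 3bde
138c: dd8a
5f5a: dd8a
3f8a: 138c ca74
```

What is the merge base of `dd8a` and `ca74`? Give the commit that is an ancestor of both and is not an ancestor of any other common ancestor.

3bde

Ancestors of dd8a: {3bde, 419f, 4f17, 65e7, 6cf1, ac88, b9a3, dd8a, f5af}.
Ancestors of ca74: {3bde, 419f, 65e7, 6cf1, ac88, b9a3, ca74, f5af}.
Common ancestors: {3bde, 419f, 65e7, 6cf1, ac88, b9a3, f5af}.
Among these, 3bde is not an ancestor of any other common ancestor — it is the merge base.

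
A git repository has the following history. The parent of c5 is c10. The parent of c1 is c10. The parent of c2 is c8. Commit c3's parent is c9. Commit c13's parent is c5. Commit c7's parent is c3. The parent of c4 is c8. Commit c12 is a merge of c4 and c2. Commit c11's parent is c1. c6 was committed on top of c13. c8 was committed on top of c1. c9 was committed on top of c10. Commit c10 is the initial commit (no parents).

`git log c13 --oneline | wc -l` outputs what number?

Walking parent pointers from c13: reachable set = {c10, c13, c5}.
That is 3 commits.

3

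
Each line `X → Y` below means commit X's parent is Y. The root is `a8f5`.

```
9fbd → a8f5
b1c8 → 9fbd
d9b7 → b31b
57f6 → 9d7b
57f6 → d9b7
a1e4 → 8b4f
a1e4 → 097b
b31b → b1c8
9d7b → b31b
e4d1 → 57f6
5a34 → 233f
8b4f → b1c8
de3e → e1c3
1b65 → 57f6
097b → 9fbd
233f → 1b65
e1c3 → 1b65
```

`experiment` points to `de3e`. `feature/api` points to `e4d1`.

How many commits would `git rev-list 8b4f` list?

Walking parent pointers from 8b4f: reachable set = {8b4f, 9fbd, a8f5, b1c8}.
That is 4 commits.

4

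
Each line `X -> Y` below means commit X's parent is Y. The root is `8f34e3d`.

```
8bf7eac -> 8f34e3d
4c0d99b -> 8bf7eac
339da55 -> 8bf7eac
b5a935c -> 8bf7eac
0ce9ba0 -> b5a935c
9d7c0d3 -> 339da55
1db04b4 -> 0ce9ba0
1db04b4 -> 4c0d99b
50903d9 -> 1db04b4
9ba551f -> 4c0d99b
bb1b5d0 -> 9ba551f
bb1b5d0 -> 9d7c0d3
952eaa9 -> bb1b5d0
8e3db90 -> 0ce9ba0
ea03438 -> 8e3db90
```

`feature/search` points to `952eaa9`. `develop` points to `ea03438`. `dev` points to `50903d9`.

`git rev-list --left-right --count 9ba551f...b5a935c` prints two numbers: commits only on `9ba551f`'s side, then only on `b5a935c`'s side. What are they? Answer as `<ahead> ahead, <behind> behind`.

Reachable from 9ba551f: {4c0d99b, 8bf7eac, 8f34e3d, 9ba551f}.
Reachable from b5a935c: {8bf7eac, 8f34e3d, b5a935c}.
Only in 9ba551f's history (ahead): {4c0d99b, 9ba551f} — 2.
Only in b5a935c's history (behind): {b5a935c} — 1.

2 ahead, 1 behind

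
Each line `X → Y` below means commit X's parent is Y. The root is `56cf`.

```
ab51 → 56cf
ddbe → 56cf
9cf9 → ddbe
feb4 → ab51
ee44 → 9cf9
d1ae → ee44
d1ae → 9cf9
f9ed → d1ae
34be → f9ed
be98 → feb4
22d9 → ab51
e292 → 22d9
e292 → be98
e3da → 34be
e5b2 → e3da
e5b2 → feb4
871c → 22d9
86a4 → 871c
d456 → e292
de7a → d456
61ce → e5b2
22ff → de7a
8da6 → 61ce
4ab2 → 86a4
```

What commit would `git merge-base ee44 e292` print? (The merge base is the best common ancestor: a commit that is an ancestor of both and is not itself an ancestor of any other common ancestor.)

56cf

Ancestors of ee44: {56cf, 9cf9, ddbe, ee44}.
Ancestors of e292: {22d9, 56cf, ab51, be98, e292, feb4}.
Common ancestors: {56cf}.
The only common ancestor is 56cf, so it is the merge base.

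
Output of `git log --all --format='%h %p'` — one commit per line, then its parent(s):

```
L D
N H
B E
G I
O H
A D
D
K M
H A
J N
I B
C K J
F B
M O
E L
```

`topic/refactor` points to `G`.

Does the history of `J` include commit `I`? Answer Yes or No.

No

Ancestors of J: {A, D, H, J, N}.
I is not in that set, so it is not an ancestor of J.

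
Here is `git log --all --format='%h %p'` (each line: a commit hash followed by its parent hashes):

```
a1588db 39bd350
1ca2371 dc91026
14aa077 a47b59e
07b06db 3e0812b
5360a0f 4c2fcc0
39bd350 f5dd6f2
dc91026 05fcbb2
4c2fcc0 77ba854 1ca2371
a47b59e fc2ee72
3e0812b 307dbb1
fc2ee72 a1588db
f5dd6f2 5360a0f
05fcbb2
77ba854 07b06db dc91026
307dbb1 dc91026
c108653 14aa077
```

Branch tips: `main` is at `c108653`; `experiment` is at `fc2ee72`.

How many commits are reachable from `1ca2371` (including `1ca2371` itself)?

Walking parent pointers from 1ca2371: reachable set = {05fcbb2, 1ca2371, dc91026}.
That is 3 commits.

3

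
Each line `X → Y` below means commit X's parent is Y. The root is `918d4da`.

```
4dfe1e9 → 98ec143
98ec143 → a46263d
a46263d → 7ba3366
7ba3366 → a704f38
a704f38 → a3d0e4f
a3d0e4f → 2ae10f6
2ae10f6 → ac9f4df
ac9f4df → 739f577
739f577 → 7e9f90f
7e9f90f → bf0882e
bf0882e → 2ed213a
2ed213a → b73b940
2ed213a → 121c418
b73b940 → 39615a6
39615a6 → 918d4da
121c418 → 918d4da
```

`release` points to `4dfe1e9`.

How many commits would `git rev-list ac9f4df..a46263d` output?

Reachable from a46263d: {121c418, 2ae10f6, 2ed213a, 39615a6, 739f577, 7ba3366, 7e9f90f, 918d4da, a3d0e4f, a46263d, a704f38, ac9f4df, b73b940, bf0882e}.
Reachable from ac9f4df: {121c418, 2ed213a, 39615a6, 739f577, 7e9f90f, 918d4da, ac9f4df, b73b940, bf0882e}.
In a46263d's history but not ac9f4df's: {2ae10f6, 7ba3366, a3d0e4f, a46263d, a704f38} — 5 commits.

5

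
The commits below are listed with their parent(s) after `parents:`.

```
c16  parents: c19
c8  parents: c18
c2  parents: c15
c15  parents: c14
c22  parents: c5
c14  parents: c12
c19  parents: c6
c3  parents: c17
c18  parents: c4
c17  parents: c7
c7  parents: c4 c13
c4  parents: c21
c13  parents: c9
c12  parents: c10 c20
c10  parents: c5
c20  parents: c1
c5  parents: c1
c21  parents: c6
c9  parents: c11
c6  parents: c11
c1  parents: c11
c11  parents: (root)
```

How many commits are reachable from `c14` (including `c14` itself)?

Walking parent pointers from c14: reachable set = {c1, c10, c11, c12, c14, c20, c5}.
That is 7 commits.

7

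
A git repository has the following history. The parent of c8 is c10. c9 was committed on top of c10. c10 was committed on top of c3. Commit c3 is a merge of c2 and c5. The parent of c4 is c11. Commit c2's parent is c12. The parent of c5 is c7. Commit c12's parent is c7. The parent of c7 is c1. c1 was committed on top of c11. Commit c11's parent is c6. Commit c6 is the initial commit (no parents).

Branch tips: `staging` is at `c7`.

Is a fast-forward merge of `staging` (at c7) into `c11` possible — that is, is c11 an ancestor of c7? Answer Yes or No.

A fast-forward from c11 to c7 is possible iff c11 is an ancestor of c7.
Ancestors of c7: {c1, c11, c6, c7}.
c11 is among them, so fast-forward is possible.

Yes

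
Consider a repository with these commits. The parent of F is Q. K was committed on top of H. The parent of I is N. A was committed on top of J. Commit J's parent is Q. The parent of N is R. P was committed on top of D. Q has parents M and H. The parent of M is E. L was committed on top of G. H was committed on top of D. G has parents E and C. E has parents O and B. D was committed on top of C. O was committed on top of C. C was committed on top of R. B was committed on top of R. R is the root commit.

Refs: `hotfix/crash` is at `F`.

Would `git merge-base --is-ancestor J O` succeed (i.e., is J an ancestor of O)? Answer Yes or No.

No

Ancestors of O: {C, O, R}.
J is not in that set, so it is not an ancestor of O.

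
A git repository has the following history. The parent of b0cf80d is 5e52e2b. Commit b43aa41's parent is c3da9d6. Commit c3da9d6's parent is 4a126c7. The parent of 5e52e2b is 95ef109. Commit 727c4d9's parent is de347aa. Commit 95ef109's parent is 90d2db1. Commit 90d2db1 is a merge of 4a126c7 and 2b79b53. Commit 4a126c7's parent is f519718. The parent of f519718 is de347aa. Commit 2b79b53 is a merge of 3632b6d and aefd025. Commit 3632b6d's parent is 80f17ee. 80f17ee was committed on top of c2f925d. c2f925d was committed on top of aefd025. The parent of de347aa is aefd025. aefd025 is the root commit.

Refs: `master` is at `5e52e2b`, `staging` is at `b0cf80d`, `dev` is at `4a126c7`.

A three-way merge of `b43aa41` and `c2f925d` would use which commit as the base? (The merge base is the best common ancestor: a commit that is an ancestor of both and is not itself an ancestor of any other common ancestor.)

aefd025

Ancestors of b43aa41: {4a126c7, aefd025, b43aa41, c3da9d6, de347aa, f519718}.
Ancestors of c2f925d: {aefd025, c2f925d}.
Common ancestors: {aefd025}.
The only common ancestor is aefd025, so it is the merge base.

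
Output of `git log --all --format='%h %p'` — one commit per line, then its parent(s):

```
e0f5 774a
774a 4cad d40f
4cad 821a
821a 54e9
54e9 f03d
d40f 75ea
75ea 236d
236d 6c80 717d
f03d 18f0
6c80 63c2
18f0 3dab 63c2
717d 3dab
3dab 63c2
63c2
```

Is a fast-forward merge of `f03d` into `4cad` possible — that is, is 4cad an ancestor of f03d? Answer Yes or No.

No

A fast-forward from 4cad to f03d is possible iff 4cad is an ancestor of f03d.
Ancestors of f03d: {18f0, 3dab, 63c2, f03d}.
4cad is not among them, so fast-forward is not possible.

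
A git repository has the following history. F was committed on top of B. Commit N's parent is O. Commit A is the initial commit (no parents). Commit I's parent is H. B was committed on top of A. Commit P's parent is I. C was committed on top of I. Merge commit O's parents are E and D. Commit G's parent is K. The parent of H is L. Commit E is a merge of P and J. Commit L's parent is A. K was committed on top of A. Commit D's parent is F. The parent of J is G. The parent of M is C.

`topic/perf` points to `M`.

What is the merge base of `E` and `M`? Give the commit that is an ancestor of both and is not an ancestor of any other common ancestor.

I

Ancestors of E: {A, E, G, H, I, J, K, L, P}.
Ancestors of M: {A, C, H, I, L, M}.
Common ancestors: {A, H, I, L}.
Among these, I is not an ancestor of any other common ancestor — it is the merge base.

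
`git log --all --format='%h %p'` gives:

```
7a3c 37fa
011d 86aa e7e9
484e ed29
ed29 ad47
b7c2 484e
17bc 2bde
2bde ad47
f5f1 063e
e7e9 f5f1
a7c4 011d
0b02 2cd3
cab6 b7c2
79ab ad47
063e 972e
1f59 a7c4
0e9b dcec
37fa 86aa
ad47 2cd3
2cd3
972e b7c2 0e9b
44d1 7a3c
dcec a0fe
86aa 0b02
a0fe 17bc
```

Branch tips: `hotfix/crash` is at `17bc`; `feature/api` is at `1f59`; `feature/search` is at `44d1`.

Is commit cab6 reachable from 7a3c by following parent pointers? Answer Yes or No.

Ancestors of 7a3c: {0b02, 2cd3, 37fa, 7a3c, 86aa}.
cab6 is not in that set, so it is not an ancestor of 7a3c.

No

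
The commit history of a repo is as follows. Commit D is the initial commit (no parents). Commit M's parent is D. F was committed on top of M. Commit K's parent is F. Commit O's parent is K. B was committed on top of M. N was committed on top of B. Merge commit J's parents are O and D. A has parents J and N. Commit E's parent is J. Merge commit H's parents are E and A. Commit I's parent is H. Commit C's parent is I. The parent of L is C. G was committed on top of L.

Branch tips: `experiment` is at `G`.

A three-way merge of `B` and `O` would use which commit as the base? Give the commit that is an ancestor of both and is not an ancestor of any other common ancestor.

Ancestors of B: {B, D, M}.
Ancestors of O: {D, F, K, M, O}.
Common ancestors: {D, M}.
Among these, M is not an ancestor of any other common ancestor — it is the merge base.

M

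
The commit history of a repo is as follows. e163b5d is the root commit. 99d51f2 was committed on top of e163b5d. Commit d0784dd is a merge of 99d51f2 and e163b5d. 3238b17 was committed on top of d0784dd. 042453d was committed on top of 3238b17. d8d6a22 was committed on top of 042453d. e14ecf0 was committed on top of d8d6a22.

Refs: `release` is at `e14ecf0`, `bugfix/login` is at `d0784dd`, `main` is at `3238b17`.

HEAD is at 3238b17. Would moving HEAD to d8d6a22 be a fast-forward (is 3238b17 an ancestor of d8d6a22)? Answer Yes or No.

A fast-forward from 3238b17 to d8d6a22 is possible iff 3238b17 is an ancestor of d8d6a22.
Ancestors of d8d6a22: {042453d, 3238b17, 99d51f2, d0784dd, d8d6a22, e163b5d}.
3238b17 is among them, so fast-forward is possible.

Yes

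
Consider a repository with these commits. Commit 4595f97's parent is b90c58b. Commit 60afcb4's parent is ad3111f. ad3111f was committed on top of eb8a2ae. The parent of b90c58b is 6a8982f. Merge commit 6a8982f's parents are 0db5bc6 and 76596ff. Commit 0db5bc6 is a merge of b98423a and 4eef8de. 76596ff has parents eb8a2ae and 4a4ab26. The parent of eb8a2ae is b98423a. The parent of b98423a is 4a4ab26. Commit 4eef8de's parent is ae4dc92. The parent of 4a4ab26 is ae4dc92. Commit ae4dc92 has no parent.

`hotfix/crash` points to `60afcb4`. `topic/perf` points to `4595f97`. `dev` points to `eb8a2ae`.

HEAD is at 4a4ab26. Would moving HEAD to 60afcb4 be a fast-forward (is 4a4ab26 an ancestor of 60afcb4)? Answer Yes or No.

Yes

A fast-forward from 4a4ab26 to 60afcb4 is possible iff 4a4ab26 is an ancestor of 60afcb4.
Ancestors of 60afcb4: {4a4ab26, 60afcb4, ad3111f, ae4dc92, b98423a, eb8a2ae}.
4a4ab26 is among them, so fast-forward is possible.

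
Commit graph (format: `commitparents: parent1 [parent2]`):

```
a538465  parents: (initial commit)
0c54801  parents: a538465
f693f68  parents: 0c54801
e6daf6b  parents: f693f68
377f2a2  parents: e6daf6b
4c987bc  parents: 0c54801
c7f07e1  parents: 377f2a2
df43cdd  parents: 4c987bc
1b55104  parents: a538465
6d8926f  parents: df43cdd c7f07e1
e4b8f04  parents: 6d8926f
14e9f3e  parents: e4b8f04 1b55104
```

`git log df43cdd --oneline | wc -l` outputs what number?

Walking parent pointers from df43cdd: reachable set = {0c54801, 4c987bc, a538465, df43cdd}.
That is 4 commits.

4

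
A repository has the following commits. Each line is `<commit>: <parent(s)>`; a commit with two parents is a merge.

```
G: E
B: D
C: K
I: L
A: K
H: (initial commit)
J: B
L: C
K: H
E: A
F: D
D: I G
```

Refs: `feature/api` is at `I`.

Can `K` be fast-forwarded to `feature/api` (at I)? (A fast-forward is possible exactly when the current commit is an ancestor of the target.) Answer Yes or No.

Yes

A fast-forward from K to I is possible iff K is an ancestor of I.
Ancestors of I: {C, H, I, K, L}.
K is among them, so fast-forward is possible.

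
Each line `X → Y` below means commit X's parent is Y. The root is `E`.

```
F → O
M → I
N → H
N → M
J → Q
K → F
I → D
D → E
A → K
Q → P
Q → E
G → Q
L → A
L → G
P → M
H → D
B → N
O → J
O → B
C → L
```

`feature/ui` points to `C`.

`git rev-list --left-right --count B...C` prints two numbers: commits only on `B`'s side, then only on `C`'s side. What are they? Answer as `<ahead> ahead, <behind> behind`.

Reachable from B: {B, D, E, H, I, M, N}.
Reachable from C: {A, B, C, D, E, F, G, H, I, J, K, L, M, N, O, P, Q}.
Only in B's history (ahead): {} — 0.
Only in C's history (behind): {A, C, F, G, J, K, L, O, P, Q} — 10.

0 ahead, 10 behind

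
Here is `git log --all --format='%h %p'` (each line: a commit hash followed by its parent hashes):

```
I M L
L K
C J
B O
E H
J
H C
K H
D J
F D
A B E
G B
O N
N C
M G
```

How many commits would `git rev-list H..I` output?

8

Reachable from I: {B, C, G, H, I, J, K, L, M, N, O}.
Reachable from H: {C, H, J}.
In I's history but not H's: {B, G, I, K, L, M, N, O} — 8 commits.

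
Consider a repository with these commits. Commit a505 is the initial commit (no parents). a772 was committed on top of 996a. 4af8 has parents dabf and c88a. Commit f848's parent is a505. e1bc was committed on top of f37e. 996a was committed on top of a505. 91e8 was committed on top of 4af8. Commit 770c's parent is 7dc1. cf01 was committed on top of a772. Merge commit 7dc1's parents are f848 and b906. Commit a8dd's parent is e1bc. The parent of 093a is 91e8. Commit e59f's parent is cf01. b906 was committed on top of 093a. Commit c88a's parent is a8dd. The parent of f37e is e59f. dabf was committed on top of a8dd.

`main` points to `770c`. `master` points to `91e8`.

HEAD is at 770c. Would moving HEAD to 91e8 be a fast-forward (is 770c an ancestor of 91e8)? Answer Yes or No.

A fast-forward from 770c to 91e8 is possible iff 770c is an ancestor of 91e8.
Ancestors of 91e8: {4af8, 91e8, 996a, a505, a772, a8dd, c88a, cf01, dabf, e1bc, e59f, f37e}.
770c is not among them, so fast-forward is not possible.

No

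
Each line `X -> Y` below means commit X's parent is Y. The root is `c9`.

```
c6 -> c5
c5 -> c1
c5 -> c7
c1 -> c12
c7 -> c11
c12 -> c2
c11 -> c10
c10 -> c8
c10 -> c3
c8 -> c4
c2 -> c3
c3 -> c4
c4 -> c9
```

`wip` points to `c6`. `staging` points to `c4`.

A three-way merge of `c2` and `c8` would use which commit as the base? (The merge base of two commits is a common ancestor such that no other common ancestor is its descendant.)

Ancestors of c2: {c2, c3, c4, c9}.
Ancestors of c8: {c4, c8, c9}.
Common ancestors: {c4, c9}.
Among these, c4 is not an ancestor of any other common ancestor — it is the merge base.

c4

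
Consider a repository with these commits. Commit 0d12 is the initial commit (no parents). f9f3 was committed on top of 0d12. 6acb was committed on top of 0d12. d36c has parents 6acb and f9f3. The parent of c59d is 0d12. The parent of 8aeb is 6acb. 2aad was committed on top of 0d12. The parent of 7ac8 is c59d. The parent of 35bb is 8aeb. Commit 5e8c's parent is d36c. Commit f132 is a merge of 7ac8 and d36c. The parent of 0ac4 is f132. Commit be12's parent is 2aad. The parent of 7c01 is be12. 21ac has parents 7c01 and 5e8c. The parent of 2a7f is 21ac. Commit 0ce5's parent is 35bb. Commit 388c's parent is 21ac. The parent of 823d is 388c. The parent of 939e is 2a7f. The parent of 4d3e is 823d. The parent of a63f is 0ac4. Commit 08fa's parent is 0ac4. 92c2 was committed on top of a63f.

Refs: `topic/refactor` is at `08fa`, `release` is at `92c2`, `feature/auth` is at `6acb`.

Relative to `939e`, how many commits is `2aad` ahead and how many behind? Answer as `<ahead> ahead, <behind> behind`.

Reachable from 2aad: {0d12, 2aad}.
Reachable from 939e: {0d12, 21ac, 2a7f, 2aad, 5e8c, 6acb, 7c01, 939e, be12, d36c, f9f3}.
Only in 2aad's history (ahead): {} — 0.
Only in 939e's history (behind): {21ac, 2a7f, 5e8c, 6acb, 7c01, 939e, be12, d36c, f9f3} — 9.

0 ahead, 9 behind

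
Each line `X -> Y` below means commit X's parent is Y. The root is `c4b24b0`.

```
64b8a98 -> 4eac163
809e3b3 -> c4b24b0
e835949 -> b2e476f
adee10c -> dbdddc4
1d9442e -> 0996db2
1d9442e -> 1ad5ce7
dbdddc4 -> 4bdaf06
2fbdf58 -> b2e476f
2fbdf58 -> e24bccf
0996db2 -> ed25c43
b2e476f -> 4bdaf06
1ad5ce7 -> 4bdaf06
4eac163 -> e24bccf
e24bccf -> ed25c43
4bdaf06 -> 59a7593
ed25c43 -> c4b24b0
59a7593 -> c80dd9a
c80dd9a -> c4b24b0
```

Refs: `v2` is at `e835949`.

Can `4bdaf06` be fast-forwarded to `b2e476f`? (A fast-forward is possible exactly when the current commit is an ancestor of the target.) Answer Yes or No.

A fast-forward from 4bdaf06 to b2e476f is possible iff 4bdaf06 is an ancestor of b2e476f.
Ancestors of b2e476f: {4bdaf06, 59a7593, b2e476f, c4b24b0, c80dd9a}.
4bdaf06 is among them, so fast-forward is possible.

Yes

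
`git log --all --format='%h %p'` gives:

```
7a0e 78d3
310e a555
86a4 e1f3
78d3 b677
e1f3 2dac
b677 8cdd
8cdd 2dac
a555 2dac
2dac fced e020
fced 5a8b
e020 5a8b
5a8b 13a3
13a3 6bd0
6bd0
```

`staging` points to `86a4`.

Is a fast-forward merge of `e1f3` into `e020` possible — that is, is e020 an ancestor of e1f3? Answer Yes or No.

A fast-forward from e020 to e1f3 is possible iff e020 is an ancestor of e1f3.
Ancestors of e1f3: {13a3, 2dac, 5a8b, 6bd0, e020, e1f3, fced}.
e020 is among them, so fast-forward is possible.

Yes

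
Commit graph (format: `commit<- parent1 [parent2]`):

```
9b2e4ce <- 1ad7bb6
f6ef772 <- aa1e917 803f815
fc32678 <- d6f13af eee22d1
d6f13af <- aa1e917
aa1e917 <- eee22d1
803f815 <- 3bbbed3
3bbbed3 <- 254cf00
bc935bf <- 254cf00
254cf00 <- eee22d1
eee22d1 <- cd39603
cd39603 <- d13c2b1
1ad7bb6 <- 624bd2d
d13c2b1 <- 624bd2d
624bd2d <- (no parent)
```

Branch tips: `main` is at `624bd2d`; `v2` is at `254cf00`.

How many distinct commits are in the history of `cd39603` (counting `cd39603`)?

Walking parent pointers from cd39603: reachable set = {624bd2d, cd39603, d13c2b1}.
That is 3 commits.

3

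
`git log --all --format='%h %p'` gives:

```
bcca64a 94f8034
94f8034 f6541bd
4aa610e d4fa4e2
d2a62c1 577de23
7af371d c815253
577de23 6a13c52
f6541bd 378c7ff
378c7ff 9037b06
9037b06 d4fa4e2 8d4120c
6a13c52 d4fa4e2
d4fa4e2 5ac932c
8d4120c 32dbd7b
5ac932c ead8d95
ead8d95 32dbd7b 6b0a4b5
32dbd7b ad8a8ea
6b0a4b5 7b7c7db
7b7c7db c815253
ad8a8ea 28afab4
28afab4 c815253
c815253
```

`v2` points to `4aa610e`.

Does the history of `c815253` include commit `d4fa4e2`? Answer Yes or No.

Ancestors of c815253: {c815253}.
d4fa4e2 is not in that set, so it is not an ancestor of c815253.

No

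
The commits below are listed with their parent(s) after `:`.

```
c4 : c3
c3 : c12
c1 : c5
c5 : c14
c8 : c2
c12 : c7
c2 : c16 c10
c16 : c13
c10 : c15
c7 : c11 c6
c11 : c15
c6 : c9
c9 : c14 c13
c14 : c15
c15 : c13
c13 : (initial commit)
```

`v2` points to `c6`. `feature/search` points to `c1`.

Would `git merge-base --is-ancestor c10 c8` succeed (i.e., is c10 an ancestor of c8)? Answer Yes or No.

Ancestors of c8 (commits reachable by following parents): {c10, c13, c15, c16, c2, c8}.
c10 is in that set, so it is an ancestor of c8.

Yes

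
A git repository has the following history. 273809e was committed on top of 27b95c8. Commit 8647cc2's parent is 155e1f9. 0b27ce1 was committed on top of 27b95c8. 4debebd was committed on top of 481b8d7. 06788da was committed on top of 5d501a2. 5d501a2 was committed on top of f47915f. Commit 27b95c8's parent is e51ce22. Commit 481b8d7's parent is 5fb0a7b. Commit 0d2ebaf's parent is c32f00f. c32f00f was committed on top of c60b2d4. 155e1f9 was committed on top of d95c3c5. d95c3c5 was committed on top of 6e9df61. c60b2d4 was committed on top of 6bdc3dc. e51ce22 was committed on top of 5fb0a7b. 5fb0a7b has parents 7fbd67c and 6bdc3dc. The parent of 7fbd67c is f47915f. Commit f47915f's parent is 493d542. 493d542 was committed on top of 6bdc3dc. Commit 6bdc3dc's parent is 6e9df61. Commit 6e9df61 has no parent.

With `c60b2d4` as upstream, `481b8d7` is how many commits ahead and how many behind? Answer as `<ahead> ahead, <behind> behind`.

Reachable from 481b8d7: {481b8d7, 493d542, 5fb0a7b, 6bdc3dc, 6e9df61, 7fbd67c, f47915f}.
Reachable from c60b2d4: {6bdc3dc, 6e9df61, c60b2d4}.
Only in 481b8d7's history (ahead): {481b8d7, 493d542, 5fb0a7b, 7fbd67c, f47915f} — 5.
Only in c60b2d4's history (behind): {c60b2d4} — 1.

5 ahead, 1 behind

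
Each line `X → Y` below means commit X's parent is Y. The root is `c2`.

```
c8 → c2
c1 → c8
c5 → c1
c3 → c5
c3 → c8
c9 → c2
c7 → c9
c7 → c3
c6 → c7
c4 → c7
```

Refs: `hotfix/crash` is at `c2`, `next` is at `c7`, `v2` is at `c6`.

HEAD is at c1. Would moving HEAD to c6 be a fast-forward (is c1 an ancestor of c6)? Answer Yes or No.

Yes

A fast-forward from c1 to c6 is possible iff c1 is an ancestor of c6.
Ancestors of c6: {c1, c2, c3, c5, c6, c7, c8, c9}.
c1 is among them, so fast-forward is possible.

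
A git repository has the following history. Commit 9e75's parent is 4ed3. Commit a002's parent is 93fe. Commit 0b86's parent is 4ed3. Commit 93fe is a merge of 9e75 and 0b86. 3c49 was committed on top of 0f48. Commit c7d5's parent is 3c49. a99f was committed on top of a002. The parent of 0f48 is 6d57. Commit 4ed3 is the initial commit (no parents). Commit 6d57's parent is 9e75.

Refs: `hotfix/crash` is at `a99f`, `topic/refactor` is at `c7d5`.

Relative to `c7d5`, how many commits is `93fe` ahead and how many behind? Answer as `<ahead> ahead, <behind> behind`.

2 ahead, 4 behind

Reachable from 93fe: {0b86, 4ed3, 93fe, 9e75}.
Reachable from c7d5: {0f48, 3c49, 4ed3, 6d57, 9e75, c7d5}.
Only in 93fe's history (ahead): {0b86, 93fe} — 2.
Only in c7d5's history (behind): {0f48, 3c49, 6d57, c7d5} — 4.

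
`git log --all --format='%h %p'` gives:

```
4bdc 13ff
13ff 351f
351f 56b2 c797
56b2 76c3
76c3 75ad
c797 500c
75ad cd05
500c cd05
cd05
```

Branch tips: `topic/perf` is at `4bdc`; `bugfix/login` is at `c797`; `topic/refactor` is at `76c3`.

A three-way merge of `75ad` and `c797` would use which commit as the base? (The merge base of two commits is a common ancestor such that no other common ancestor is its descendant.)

Ancestors of 75ad: {75ad, cd05}.
Ancestors of c797: {500c, c797, cd05}.
Common ancestors: {cd05}.
The only common ancestor is cd05, so it is the merge base.

cd05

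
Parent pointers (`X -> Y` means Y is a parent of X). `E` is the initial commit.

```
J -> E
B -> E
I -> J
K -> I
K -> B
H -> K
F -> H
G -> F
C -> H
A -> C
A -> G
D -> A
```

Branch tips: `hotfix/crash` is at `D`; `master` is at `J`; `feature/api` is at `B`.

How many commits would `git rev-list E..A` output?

9

Reachable from A: {A, B, C, E, F, G, H, I, J, K}.
Reachable from E: {E}.
In A's history but not E's: {A, B, C, F, G, H, I, J, K} — 9 commits.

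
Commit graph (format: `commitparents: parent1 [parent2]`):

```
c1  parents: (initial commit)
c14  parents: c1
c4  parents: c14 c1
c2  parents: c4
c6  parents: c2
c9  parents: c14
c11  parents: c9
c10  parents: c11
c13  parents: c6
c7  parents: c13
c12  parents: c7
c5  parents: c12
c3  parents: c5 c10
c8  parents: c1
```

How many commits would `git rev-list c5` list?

9

Walking parent pointers from c5: reachable set = {c1, c12, c13, c14, c2, c4, c5, c6, c7}.
That is 9 commits.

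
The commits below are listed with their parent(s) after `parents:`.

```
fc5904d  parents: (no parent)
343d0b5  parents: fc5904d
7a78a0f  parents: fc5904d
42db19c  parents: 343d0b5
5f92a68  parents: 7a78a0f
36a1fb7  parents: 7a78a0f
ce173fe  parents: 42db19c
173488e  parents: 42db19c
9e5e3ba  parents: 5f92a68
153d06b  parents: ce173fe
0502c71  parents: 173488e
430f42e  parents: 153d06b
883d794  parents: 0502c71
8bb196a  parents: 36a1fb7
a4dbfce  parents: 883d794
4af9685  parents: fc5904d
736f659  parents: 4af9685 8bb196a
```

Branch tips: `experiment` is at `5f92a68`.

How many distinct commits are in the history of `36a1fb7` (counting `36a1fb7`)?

Walking parent pointers from 36a1fb7: reachable set = {36a1fb7, 7a78a0f, fc5904d}.
That is 3 commits.

3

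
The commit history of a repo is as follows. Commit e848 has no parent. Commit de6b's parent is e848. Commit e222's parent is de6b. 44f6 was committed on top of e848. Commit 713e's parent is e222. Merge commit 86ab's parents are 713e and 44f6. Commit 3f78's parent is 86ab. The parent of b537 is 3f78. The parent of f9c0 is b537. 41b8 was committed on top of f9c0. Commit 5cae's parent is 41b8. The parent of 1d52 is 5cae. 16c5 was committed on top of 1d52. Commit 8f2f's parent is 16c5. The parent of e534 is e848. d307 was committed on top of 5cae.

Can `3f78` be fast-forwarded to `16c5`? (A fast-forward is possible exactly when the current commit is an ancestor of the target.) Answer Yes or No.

Yes

A fast-forward from 3f78 to 16c5 is possible iff 3f78 is an ancestor of 16c5.
Ancestors of 16c5: {16c5, 1d52, 3f78, 41b8, 44f6, 5cae, 713e, 86ab, b537, de6b, e222, e848, f9c0}.
3f78 is among them, so fast-forward is possible.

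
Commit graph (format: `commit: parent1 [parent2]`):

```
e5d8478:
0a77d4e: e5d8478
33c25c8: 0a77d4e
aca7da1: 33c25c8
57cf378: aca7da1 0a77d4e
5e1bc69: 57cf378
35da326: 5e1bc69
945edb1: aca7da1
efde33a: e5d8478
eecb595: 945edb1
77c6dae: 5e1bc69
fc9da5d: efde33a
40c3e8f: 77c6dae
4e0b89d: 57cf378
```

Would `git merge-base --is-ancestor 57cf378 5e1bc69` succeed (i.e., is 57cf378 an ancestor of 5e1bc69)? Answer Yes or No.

Yes

Ancestors of 5e1bc69 (commits reachable by following parents): {0a77d4e, 33c25c8, 57cf378, 5e1bc69, aca7da1, e5d8478}.
57cf378 is in that set, so it is an ancestor of 5e1bc69.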